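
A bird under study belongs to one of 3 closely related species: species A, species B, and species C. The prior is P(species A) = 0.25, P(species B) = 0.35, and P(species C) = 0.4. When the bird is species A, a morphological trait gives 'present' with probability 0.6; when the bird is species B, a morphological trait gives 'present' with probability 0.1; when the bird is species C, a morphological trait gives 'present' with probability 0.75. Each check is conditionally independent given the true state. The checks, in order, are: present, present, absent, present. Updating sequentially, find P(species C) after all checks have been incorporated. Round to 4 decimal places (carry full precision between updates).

After 'present': normaliser = 0.6·0.2500 + 0.1·0.3500 + 0.75·0.4000; P(species A) ≈ 0.3093, P(species B) ≈ 0.0722, P(species C) ≈ 0.6186
After 'present': normaliser = 0.6·0.3093 + 0.1·0.0722 + 0.75·0.6186; P(species A) ≈ 0.2826, P(species B) ≈ 0.0110, P(species C) ≈ 0.7064
After 'absent': normaliser = 0.4·0.2826 + 0.9·0.0110 + 0.25·0.7064; P(species A) ≈ 0.3774, P(species B) ≈ 0.0330, P(species C) ≈ 0.5896
After 'present': normaliser = 0.6·0.3774 + 0.1·0.0330 + 0.75·0.5896; P(species A) ≈ 0.3370, P(species B) ≈ 0.0049, P(species C) ≈ 0.6581

0.6581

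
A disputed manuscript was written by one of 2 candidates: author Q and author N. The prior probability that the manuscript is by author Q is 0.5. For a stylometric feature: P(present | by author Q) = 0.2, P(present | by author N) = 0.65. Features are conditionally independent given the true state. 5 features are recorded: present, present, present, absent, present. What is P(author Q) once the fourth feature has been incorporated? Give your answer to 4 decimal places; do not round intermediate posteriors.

Each posterior becomes the prior for the next update.
After 'present': P(author Q) = 0.2·0.5000 / (0.2·0.5000 + 0.65·0.5000) ≈ 0.2353
After 'present': P(author Q) = 0.2·0.2353 / (0.2·0.2353 + 0.65·0.7647) ≈ 0.0865
After 'present': P(author Q) = 0.2·0.0865 / (0.2·0.0865 + 0.65·0.9135) ≈ 0.0283
After 'absent': P(author Q) = 0.8·0.0283 / (0.8·0.0283 + 0.35·0.9717) ≈ 0.0624

0.0624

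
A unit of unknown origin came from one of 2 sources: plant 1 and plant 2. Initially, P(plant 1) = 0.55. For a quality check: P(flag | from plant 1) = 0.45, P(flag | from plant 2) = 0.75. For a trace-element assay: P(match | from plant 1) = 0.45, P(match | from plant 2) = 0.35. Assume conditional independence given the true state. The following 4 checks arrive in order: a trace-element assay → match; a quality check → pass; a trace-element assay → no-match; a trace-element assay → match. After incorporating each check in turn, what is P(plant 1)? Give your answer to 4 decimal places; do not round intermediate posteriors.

0.7900

After a trace-element assay='match': P(plant 1) = 0.45·0.5500 / (0.45·0.5500 + 0.35·0.4500) ≈ 0.6111
After a quality check='pass': P(plant 1) = 0.55·0.6111 / (0.55·0.6111 + 0.25·0.3889) ≈ 0.7756
After a trace-element assay='no-match': P(plant 1) = 0.55·0.7756 / (0.55·0.7756 + 0.65·0.2244) ≈ 0.7452
After a trace-element assay='match': P(plant 1) = 0.45·0.7452 / (0.45·0.7452 + 0.35·0.2548) ≈ 0.7900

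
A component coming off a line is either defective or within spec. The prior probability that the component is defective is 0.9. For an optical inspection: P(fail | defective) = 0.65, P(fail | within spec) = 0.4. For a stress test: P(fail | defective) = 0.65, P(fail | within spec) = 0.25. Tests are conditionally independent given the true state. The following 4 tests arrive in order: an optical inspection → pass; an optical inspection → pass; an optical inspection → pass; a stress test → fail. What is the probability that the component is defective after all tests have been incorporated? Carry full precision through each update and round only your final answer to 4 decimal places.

0.8228

After an optical inspection='pass': P(defective) = 0.35·0.9000 / (0.35·0.9000 + 0.6·0.1000) ≈ 0.8400
After an optical inspection='pass': P(defective) = 0.35·0.8400 / (0.35·0.8400 + 0.6·0.1600) ≈ 0.7538
After an optical inspection='pass': P(defective) = 0.35·0.7538 / (0.35·0.7538 + 0.6·0.2462) ≈ 0.6411
After a stress test='fail': P(defective) = 0.65·0.6411 / (0.65·0.6411 + 0.25·0.3589) ≈ 0.8228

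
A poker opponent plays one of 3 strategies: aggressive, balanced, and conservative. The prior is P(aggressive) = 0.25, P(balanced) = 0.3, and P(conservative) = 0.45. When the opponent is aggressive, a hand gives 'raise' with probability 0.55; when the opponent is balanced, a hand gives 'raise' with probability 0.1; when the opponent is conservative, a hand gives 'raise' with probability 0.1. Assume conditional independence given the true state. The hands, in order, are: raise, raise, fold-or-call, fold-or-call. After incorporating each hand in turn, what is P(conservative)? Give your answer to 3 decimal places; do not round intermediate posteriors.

Apply Bayes' rule sequentially, carrying P(conservative) forward.
After 'raise': normaliser = 0.55·0.2500 + 0.1·0.3000 + 0.1·0.4500; P(aggressive) ≈ 0.6471, P(balanced) ≈ 0.1412, P(conservative) ≈ 0.2118
After 'raise': normaliser = 0.55·0.6471 + 0.1·0.1412 + 0.1·0.2118; P(aggressive) ≈ 0.9098, P(balanced) ≈ 0.0361, P(conservative) ≈ 0.0541
After 'fold-or-call': normaliser = 0.45·0.9098 + 0.9·0.0361 + 0.9·0.0541; P(aggressive) ≈ 0.8345, P(balanced) ≈ 0.0662, P(conservative) ≈ 0.0993
After 'fold-or-call': normaliser = 0.45·0.8345 + 0.9·0.0662 + 0.9·0.0993; P(aggressive) ≈ 0.7160, P(balanced) ≈ 0.1136, P(conservative) ≈ 0.1704

0.170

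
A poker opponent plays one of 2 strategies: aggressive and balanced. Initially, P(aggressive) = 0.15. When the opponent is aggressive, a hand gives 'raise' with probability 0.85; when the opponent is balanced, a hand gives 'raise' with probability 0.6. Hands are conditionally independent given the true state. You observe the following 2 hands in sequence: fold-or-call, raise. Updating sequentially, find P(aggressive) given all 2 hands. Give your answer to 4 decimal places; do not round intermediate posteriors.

0.0857

Each posterior becomes the prior for the next update.
After 'fold-or-call': P(aggressive) = 0.15·0.1500 / (0.15·0.1500 + 0.4·0.8500) ≈ 0.0621
After 'raise': P(aggressive) = 0.85·0.0621 / (0.85·0.0621 + 0.6·0.9379) ≈ 0.0857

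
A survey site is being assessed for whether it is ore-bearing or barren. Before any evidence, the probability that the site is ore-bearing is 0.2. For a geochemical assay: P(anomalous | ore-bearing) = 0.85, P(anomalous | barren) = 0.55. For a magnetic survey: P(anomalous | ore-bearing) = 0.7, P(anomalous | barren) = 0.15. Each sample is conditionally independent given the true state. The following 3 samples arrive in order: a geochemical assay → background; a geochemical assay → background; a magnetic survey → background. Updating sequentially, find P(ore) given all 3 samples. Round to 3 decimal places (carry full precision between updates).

After a geochemical assay='background': P(ore) = 0.15·0.2000 / (0.15·0.2000 + 0.45·0.8000) ≈ 0.0769
After a geochemical assay='background': P(ore) = 0.15·0.0769 / (0.15·0.0769 + 0.45·0.9231) ≈ 0.0270
After a magnetic survey='background': P(ore) = 0.3·0.0270 / (0.3·0.0270 + 0.85·0.9730) ≈ 0.0097

0.010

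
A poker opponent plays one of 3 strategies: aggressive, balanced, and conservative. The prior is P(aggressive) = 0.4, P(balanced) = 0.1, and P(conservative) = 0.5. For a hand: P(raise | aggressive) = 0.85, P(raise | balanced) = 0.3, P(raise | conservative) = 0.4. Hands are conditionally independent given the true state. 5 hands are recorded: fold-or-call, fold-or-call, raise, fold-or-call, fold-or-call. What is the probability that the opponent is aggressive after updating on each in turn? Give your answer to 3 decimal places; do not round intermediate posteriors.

After 'fold-or-call': normaliser = 0.15·0.4000 + 0.7·0.1000 + 0.6·0.5000; P(aggressive) ≈ 0.1395, P(balanced) ≈ 0.1628, P(conservative) ≈ 0.6977
After 'fold-or-call': normaliser = 0.15·0.1395 + 0.7·0.1628 + 0.6·0.6977; P(aggressive) ≈ 0.0378, P(balanced) ≈ 0.2059, P(conservative) ≈ 0.7563
After 'raise': normaliser = 0.85·0.0378 + 0.3·0.2059 + 0.4·0.7563; P(aggressive) ≈ 0.0811, P(balanced) ≈ 0.1558, P(conservative) ≈ 0.7631
After 'fold-or-call': normaliser = 0.15·0.0811 + 0.7·0.1558 + 0.6·0.7631; P(aggressive) ≈ 0.0210, P(balanced) ≈ 0.1883, P(conservative) ≈ 0.7907
After 'fold-or-call': normaliser = 0.15·0.0210 + 0.7·0.1883 + 0.6·0.7907; P(aggressive) ≈ 0.0052, P(balanced) ≈ 0.2163, P(conservative) ≈ 0.7785

0.005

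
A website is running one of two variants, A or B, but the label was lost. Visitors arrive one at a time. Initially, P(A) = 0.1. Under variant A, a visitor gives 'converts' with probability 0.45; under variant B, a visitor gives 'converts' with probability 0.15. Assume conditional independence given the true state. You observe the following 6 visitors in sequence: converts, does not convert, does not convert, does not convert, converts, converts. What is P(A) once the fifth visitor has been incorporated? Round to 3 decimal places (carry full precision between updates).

0.213

After 'converts': P(A) = 0.45·0.1000 / (0.45·0.1000 + 0.15·0.9000) ≈ 0.2500
After 'does not convert': P(A) = 0.55·0.2500 / (0.55·0.2500 + 0.85·0.7500) ≈ 0.1774
After 'does not convert': P(A) = 0.55·0.1774 / (0.55·0.1774 + 0.85·0.8226) ≈ 0.1225
After 'does not convert': P(A) = 0.55·0.1225 / (0.55·0.1225 + 0.85·0.8775) ≈ 0.0828
After 'converts': P(A) = 0.45·0.0828 / (0.45·0.0828 + 0.15·0.9172) ≈ 0.2132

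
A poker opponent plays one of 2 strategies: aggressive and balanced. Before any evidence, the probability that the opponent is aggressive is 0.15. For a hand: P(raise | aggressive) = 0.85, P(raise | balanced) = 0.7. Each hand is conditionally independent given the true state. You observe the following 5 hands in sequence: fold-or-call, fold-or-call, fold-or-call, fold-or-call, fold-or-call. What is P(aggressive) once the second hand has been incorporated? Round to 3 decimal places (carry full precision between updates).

After 'fold-or-call': P(aggressive) = 0.15·0.1500 / (0.15·0.1500 + 0.3·0.8500) ≈ 0.0811
After 'fold-or-call': P(aggressive) = 0.15·0.0811 / (0.15·0.0811 + 0.3·0.9189) ≈ 0.0423

0.042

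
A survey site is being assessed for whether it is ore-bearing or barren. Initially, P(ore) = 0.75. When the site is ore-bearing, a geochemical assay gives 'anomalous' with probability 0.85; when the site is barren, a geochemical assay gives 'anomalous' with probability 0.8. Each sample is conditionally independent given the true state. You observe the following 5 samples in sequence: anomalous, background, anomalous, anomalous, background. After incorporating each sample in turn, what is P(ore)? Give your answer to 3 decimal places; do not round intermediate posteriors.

0.669

After 'anomalous': P(ore) = 0.85·0.7500 / (0.85·0.7500 + 0.8·0.2500) ≈ 0.7612
After 'background': P(ore) = 0.15·0.7612 / (0.15·0.7612 + 0.2·0.2388) ≈ 0.7051
After 'anomalous': P(ore) = 0.85·0.7051 / (0.85·0.7051 + 0.8·0.2949) ≈ 0.7175
After 'anomalous': P(ore) = 0.85·0.7175 / (0.85·0.7175 + 0.8·0.2825) ≈ 0.7296
After 'background': P(ore) = 0.15·0.7296 / (0.15·0.7296 + 0.2·0.2704) ≈ 0.6693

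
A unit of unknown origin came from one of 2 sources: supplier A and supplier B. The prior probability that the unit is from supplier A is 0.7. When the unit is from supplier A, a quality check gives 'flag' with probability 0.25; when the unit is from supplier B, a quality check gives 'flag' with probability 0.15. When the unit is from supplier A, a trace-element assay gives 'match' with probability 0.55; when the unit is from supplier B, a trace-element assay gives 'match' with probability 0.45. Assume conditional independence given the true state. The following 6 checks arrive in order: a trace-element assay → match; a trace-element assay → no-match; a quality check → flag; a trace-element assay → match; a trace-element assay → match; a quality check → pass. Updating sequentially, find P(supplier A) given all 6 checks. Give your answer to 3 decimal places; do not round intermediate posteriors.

After a trace-element assay='match': P(supplier A) = 0.55·0.7000 / (0.55·0.7000 + 0.45·0.3000) ≈ 0.7404
After a trace-element assay='no-match': P(supplier A) = 0.45·0.7404 / (0.45·0.7404 + 0.55·0.2596) ≈ 0.7000
After a quality check='flag': P(supplier A) = 0.25·0.7000 / (0.25·0.7000 + 0.15·0.3000) ≈ 0.7955
After a trace-element assay='match': P(supplier A) = 0.55·0.7955 / (0.55·0.7955 + 0.45·0.2045) ≈ 0.8262
After a trace-element assay='match': P(supplier A) = 0.55·0.8262 / (0.55·0.8262 + 0.45·0.1738) ≈ 0.8531
After a quality check='pass': P(supplier A) = 0.75·0.8531 / (0.75·0.8531 + 0.85·0.1469) ≈ 0.8368

0.837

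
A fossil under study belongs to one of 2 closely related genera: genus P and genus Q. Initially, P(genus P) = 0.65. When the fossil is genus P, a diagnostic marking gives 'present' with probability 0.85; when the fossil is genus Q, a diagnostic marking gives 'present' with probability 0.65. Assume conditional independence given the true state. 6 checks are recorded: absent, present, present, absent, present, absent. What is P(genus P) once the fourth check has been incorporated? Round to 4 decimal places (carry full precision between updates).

0.3684

Each posterior becomes the prior for the next update.
After 'absent': P(genus P) = 0.15·0.6500 / (0.15·0.6500 + 0.35·0.3500) ≈ 0.4432
After 'present': P(genus P) = 0.85·0.4432 / (0.85·0.4432 + 0.65·0.5568) ≈ 0.5100
After 'present': P(genus P) = 0.85·0.5100 / (0.85·0.5100 + 0.65·0.4900) ≈ 0.5765
After 'absent': P(genus P) = 0.15·0.5765 / (0.15·0.5765 + 0.35·0.4235) ≈ 0.3684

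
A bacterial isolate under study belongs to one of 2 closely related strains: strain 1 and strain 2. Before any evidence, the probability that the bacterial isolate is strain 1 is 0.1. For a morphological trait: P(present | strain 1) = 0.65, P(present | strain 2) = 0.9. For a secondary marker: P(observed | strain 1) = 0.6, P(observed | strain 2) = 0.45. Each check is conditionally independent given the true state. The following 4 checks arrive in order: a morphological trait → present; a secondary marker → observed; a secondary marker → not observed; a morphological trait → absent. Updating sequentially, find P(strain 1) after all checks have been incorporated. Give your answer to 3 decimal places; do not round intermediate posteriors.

Apply Bayes' rule sequentially, carrying P(strain 1) forward.
After a morphological trait='present': P(strain 1) = 0.65·0.1000 / (0.65·0.1000 + 0.9·0.9000) ≈ 0.0743
After a secondary marker='observed': P(strain 1) = 0.6·0.0743 / (0.6·0.0743 + 0.45·0.9257) ≈ 0.0967
After a secondary marker='not observed': P(strain 1) = 0.4·0.0967 / (0.4·0.0967 + 0.55·0.9033) ≈ 0.0722
After a morphological trait='absent': P(strain 1) = 0.35·0.0722 / (0.35·0.0722 + 0.1·0.9278) ≈ 0.2141

0.214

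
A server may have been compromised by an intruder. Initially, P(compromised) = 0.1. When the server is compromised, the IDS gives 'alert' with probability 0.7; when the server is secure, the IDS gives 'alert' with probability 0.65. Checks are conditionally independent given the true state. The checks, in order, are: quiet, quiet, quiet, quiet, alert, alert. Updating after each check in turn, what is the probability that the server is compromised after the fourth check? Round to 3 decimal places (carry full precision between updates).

0.057

After 'quiet': P(compromised) = 0.3·0.1000 / (0.3·0.1000 + 0.35·0.9000) ≈ 0.0870
After 'quiet': P(compromised) = 0.3·0.0870 / (0.3·0.0870 + 0.35·0.9130) ≈ 0.0755
After 'quiet': P(compromised) = 0.3·0.0755 / (0.3·0.0755 + 0.35·0.9245) ≈ 0.0654
After 'quiet': P(compromised) = 0.3·0.0654 / (0.3·0.0654 + 0.35·0.9346) ≈ 0.0566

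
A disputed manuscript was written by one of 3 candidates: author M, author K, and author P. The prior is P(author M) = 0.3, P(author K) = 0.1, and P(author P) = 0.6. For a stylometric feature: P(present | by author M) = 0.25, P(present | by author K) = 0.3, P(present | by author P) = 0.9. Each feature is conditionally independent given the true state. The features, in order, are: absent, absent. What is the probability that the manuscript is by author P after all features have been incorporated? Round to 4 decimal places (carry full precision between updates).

0.0268

After 'absent': normaliser = 0.75·0.3000 + 0.7·0.1000 + 0.1·0.6000; P(author M) ≈ 0.6338, P(author K) ≈ 0.1972, P(author P) ≈ 0.1690
After 'absent': normaliser = 0.75·0.6338 + 0.7·0.1972 + 0.1·0.1690; P(author M) ≈ 0.7542, P(author K) ≈ 0.2190, P(author P) ≈ 0.0268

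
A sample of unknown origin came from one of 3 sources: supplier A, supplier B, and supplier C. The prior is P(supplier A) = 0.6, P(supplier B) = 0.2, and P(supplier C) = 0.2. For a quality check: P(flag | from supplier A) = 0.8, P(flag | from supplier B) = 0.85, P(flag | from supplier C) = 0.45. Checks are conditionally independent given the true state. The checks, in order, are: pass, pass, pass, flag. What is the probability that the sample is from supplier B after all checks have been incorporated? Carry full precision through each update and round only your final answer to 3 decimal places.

0.030

Each posterior becomes the prior for the next update.
After 'pass': normaliser = 0.2·0.6000 + 0.15·0.2000 + 0.55·0.2000; P(supplier A) ≈ 0.4615, P(supplier B) ≈ 0.1154, P(supplier C) ≈ 0.4231
After 'pass': normaliser = 0.2·0.4615 + 0.15·0.1154 + 0.55·0.4231; P(supplier A) ≈ 0.2697, P(supplier B) ≈ 0.0506, P(supplier C) ≈ 0.6798
After 'pass': normaliser = 0.2·0.2697 + 0.15·0.0506 + 0.55·0.6798; P(supplier A) ≈ 0.1239, P(supplier B) ≈ 0.0174, P(supplier C) ≈ 0.8587
After 'flag': normaliser = 0.8·0.1239 + 0.85·0.0174 + 0.45·0.8587; P(supplier A) ≈ 0.1981, P(supplier B) ≈ 0.0296, P(supplier C) ≈ 0.7723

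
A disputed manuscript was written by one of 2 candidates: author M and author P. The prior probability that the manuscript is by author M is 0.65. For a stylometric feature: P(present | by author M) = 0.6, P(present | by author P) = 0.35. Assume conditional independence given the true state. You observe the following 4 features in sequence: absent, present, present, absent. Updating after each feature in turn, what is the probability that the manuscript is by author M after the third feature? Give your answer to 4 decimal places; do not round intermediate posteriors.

Apply Bayes' rule sequentially, carrying P(author M) forward.
After 'absent': P(author M) = 0.4·0.6500 / (0.4·0.6500 + 0.65·0.3500) ≈ 0.5333
After 'present': P(author M) = 0.6·0.5333 / (0.6·0.5333 + 0.35·0.4667) ≈ 0.6621
After 'present': P(author M) = 0.6·0.6621 / (0.6·0.6621 + 0.35·0.3379) ≈ 0.7706

0.7706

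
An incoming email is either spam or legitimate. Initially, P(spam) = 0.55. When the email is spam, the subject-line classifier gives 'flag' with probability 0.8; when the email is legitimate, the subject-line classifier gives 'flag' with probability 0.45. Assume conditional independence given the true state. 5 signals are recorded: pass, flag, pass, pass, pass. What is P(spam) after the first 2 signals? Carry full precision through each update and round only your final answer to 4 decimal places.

0.4414

After 'pass': P(spam) = 0.2·0.5500 / (0.2·0.5500 + 0.55·0.4500) ≈ 0.3077
After 'flag': P(spam) = 0.8·0.3077 / (0.8·0.3077 + 0.45·0.6923) ≈ 0.4414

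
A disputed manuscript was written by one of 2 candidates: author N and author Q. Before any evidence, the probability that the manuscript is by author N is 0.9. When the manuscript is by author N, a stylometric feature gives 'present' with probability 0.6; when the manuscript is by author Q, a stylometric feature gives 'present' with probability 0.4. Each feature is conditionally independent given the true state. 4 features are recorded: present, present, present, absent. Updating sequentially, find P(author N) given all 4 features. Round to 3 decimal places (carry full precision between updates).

0.953

Apply Bayes' rule sequentially, carrying P(author N) forward.
After 'present': P(author N) = 0.6·0.9000 / (0.6·0.9000 + 0.4·0.1000) ≈ 0.9310
After 'present': P(author N) = 0.6·0.9310 / (0.6·0.9310 + 0.4·0.0690) ≈ 0.9529
After 'present': P(author N) = 0.6·0.9529 / (0.6·0.9529 + 0.4·0.0471) ≈ 0.9681
After 'absent': P(author N) = 0.4·0.9681 / (0.4·0.9681 + 0.6·0.0319) ≈ 0.9529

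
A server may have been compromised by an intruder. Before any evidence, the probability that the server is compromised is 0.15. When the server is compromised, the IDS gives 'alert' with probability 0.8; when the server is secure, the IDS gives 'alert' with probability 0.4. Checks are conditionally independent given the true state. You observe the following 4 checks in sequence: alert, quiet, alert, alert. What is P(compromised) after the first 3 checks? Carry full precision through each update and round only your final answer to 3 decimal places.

After 'alert': P(compromised) = 0.8·0.1500 / (0.8·0.1500 + 0.4·0.8500) ≈ 0.2609
After 'quiet': P(compromised) = 0.2·0.2609 / (0.2·0.2609 + 0.6·0.7391) ≈ 0.1053
After 'alert': P(compromised) = 0.8·0.1053 / (0.8·0.1053 + 0.4·0.8947) ≈ 0.1905

0.190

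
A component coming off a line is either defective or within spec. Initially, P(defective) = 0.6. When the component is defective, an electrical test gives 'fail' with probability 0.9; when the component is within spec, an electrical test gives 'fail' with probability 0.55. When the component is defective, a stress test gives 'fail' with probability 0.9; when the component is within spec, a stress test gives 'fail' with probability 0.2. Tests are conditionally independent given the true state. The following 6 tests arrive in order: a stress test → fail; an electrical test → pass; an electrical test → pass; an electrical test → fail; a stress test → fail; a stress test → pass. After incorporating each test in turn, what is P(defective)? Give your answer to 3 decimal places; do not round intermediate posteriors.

After a stress test='fail': P(defective) = 0.9·0.6000 / (0.9·0.6000 + 0.2·0.4000) ≈ 0.8710
After an electrical test='pass': P(defective) = 0.1·0.8710 / (0.1·0.8710 + 0.45·0.1290) ≈ 0.6000
After an electrical test='pass': P(defective) = 0.1·0.6000 / (0.1·0.6000 + 0.45·0.4000) ≈ 0.2500
After an electrical test='fail': P(defective) = 0.9·0.2500 / (0.9·0.2500 + 0.55·0.7500) ≈ 0.3529
After a stress test='fail': P(defective) = 0.9·0.3529 / (0.9·0.3529 + 0.2·0.6471) ≈ 0.7105
After a stress test='pass': P(defective) = 0.1·0.7105 / (0.1·0.7105 + 0.8·0.2895) ≈ 0.2348

0.235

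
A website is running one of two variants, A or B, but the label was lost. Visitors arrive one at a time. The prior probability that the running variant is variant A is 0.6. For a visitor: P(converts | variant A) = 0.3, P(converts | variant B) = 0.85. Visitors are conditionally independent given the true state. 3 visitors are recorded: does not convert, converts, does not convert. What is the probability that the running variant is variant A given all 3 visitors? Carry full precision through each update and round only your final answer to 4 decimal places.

0.9202

After 'does not convert': P(A) = 0.7·0.6000 / (0.7·0.6000 + 0.15·0.4000) ≈ 0.8750
After 'converts': P(A) = 0.3·0.8750 / (0.3·0.8750 + 0.85·0.1250) ≈ 0.7119
After 'does not convert': P(A) = 0.7·0.7119 / (0.7·0.7119 + 0.15·0.2881) ≈ 0.9202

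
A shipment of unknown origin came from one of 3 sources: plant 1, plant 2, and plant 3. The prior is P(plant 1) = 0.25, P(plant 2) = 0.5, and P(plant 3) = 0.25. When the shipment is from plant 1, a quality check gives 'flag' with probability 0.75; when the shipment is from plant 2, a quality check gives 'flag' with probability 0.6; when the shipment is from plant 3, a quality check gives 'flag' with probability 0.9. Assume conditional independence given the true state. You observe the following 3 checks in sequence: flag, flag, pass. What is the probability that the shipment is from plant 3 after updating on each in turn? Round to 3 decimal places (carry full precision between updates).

Each posterior becomes the prior for the next update.
After 'flag': normaliser = 0.75·0.2500 + 0.6·0.5000 + 0.9·0.2500; P(plant 1) ≈ 0.2632, P(plant 2) ≈ 0.4211, P(plant 3) ≈ 0.3158
After 'flag': normaliser = 0.75·0.2632 + 0.6·0.4211 + 0.9·0.3158; P(plant 1) ≈ 0.2688, P(plant 2) ≈ 0.3441, P(plant 3) ≈ 0.3871
After 'pass': normaliser = 0.25·0.2688 + 0.4·0.3441 + 0.1·0.3871; P(plant 1) ≈ 0.2759, P(plant 2) ≈ 0.5651, P(plant 3) ≈ 0.1589

0.159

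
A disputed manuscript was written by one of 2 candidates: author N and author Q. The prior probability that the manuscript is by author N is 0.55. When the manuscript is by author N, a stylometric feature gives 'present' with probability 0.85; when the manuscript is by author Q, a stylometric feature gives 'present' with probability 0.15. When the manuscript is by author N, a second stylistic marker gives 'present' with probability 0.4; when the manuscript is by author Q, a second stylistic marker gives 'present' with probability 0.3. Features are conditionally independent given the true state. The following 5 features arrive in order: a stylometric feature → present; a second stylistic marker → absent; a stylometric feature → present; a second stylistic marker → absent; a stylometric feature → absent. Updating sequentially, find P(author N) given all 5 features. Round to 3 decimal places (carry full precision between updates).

After a stylometric feature='present': P(author N) = 0.85·0.5500 / (0.85·0.5500 + 0.15·0.4500) ≈ 0.8738
After a second stylistic marker='absent': P(author N) = 0.6·0.8738 / (0.6·0.8738 + 0.7·0.1262) ≈ 0.8558
After a stylometric feature='present': P(author N) = 0.85·0.8558 / (0.85·0.8558 + 0.15·0.1442) ≈ 0.9711
After a second stylistic marker='absent': P(author N) = 0.6·0.9711 / (0.6·0.9711 + 0.7·0.0289) ≈ 0.9665
After a stylometric feature='absent': P(author N) = 0.15·0.9665 / (0.15·0.9665 + 0.85·0.0335) ≈ 0.8358

0.836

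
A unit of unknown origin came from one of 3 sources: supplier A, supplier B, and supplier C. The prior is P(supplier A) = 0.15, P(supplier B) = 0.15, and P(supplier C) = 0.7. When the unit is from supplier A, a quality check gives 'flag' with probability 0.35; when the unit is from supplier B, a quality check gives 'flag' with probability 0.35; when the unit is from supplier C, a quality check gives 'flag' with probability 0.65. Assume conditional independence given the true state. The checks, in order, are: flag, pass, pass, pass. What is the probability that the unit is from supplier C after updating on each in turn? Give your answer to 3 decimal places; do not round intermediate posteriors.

0.404

Apply Bayes' rule sequentially, carrying P(supplier C) forward.
After 'flag': normaliser = 0.35·0.1500 + 0.35·0.1500 + 0.65·0.7000; P(supplier A) ≈ 0.0938, P(supplier B) ≈ 0.0938, P(supplier C) ≈ 0.8125
After 'pass': normaliser = 0.65·0.0938 + 0.65·0.0938 + 0.35·0.8125; P(supplier A) ≈ 0.1500, P(supplier B) ≈ 0.1500, P(supplier C) ≈ 0.7000
After 'pass': normaliser = 0.65·0.1500 + 0.65·0.1500 + 0.35·0.7000; P(supplier A) ≈ 0.2216, P(supplier B) ≈ 0.2216, P(supplier C) ≈ 0.5568
After 'pass': normaliser = 0.65·0.2216 + 0.65·0.2216 + 0.35·0.5568; P(supplier A) ≈ 0.2982, P(supplier B) ≈ 0.2982, P(supplier C) ≈ 0.4035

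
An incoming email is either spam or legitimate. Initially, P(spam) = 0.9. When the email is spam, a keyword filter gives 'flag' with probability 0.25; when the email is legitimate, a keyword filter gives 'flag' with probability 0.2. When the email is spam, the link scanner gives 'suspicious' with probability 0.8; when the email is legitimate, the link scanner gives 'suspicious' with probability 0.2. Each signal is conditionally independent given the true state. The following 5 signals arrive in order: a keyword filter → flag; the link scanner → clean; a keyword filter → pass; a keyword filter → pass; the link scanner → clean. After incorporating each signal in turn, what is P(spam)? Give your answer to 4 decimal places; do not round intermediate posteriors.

0.3819

After a keyword filter='flag': P(spam) = 0.25·0.9000 / (0.25·0.9000 + 0.2·0.1000) ≈ 0.9184
After the link scanner='clean': P(spam) = 0.2·0.9184 / (0.2·0.9184 + 0.8·0.0816) ≈ 0.7377
After a keyword filter='pass': P(spam) = 0.75·0.7377 / (0.75·0.7377 + 0.8·0.2623) ≈ 0.7250
After a keyword filter='pass': P(spam) = 0.75·0.7250 / (0.75·0.7250 + 0.8·0.2750) ≈ 0.7120
After the link scanner='clean': P(spam) = 0.2·0.7120 / (0.2·0.7120 + 0.8·0.2880) ≈ 0.3819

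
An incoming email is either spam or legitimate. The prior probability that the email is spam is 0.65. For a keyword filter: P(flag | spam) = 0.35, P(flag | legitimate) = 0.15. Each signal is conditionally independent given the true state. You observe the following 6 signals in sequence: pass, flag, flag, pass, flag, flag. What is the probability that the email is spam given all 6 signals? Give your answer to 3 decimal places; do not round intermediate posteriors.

After 'pass': P(spam) = 0.65·0.6500 / (0.65·0.6500 + 0.85·0.3500) ≈ 0.5868
After 'flag': P(spam) = 0.35·0.5868 / (0.35·0.5868 + 0.15·0.4132) ≈ 0.7682
After 'flag': P(spam) = 0.35·0.7682 / (0.35·0.7682 + 0.15·0.2318) ≈ 0.8855
After 'pass': P(spam) = 0.65·0.8855 / (0.65·0.8855 + 0.85·0.1145) ≈ 0.8553
After 'flag': P(spam) = 0.35·0.8553 / (0.35·0.8553 + 0.15·0.1447) ≈ 0.9324
After 'flag': P(spam) = 0.35·0.9324 / (0.35·0.9324 + 0.15·0.0676) ≈ 0.9699

0.970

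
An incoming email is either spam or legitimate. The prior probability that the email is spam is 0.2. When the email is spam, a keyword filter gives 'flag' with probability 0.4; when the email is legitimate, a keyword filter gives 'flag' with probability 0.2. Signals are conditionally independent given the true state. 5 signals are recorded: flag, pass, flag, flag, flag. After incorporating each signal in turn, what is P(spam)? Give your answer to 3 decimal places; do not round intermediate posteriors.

0.750

After 'flag': P(spam) = 0.4·0.2000 / (0.4·0.2000 + 0.2·0.8000) ≈ 0.3333
After 'pass': P(spam) = 0.6·0.3333 / (0.6·0.3333 + 0.8·0.6667) ≈ 0.2727
After 'flag': P(spam) = 0.4·0.2727 / (0.4·0.2727 + 0.2·0.7273) ≈ 0.4286
After 'flag': P(spam) = 0.4·0.4286 / (0.4·0.4286 + 0.2·0.5714) ≈ 0.6000
After 'flag': P(spam) = 0.4·0.6000 / (0.4·0.6000 + 0.2·0.4000) ≈ 0.7500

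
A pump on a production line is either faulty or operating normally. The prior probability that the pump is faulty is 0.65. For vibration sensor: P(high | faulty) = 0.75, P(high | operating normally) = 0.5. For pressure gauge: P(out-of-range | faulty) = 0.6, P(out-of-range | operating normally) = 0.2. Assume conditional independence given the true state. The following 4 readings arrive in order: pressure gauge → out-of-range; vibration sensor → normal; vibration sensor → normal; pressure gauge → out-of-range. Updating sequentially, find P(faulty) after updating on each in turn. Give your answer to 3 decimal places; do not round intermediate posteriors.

0.807

After pressure gauge='out-of-range': P(faulty) = 0.6·0.6500 / (0.6·0.6500 + 0.2·0.3500) ≈ 0.8478
After vibration sensor='normal': P(faulty) = 0.25·0.8478 / (0.25·0.8478 + 0.5·0.1522) ≈ 0.7358
After vibration sensor='normal': P(faulty) = 0.25·0.7358 / (0.25·0.7358 + 0.5·0.2642) ≈ 0.5821
After pressure gauge='out-of-range': P(faulty) = 0.6·0.5821 / (0.6·0.5821 + 0.2·0.4179) ≈ 0.8069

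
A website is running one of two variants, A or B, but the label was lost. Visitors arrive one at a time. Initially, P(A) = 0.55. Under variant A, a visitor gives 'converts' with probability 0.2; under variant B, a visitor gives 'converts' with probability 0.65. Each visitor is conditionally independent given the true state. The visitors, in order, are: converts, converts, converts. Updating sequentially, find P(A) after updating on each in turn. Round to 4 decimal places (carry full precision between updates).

After 'converts': P(A) = 0.2·0.5500 / (0.2·0.5500 + 0.65·0.4500) ≈ 0.2733
After 'converts': P(A) = 0.2·0.2733 / (0.2·0.2733 + 0.65·0.7267) ≈ 0.1037
After 'converts': P(A) = 0.2·0.1037 / (0.2·0.1037 + 0.65·0.8963) ≈ 0.0344

0.0344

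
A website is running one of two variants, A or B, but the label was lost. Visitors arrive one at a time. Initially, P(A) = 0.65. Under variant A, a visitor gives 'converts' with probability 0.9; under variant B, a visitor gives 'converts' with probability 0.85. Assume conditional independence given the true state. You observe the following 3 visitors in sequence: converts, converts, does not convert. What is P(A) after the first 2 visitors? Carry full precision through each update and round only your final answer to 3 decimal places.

0.676

After 'converts': P(A) = 0.9·0.6500 / (0.9·0.6500 + 0.85·0.3500) ≈ 0.6629
After 'converts': P(A) = 0.9·0.6629 / (0.9·0.6629 + 0.85·0.3371) ≈ 0.6755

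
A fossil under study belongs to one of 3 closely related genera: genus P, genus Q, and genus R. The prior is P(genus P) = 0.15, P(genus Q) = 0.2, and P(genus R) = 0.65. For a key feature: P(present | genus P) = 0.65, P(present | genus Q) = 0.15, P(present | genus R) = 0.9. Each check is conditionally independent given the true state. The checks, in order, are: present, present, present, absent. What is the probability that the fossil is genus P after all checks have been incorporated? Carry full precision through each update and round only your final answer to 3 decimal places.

After 'present': normaliser = 0.65·0.1500 + 0.15·0.2000 + 0.9·0.6500; P(genus P) ≈ 0.1368, P(genus Q) ≈ 0.0421, P(genus R) ≈ 0.8211
After 'present': normaliser = 0.65·0.1368 + 0.15·0.0421 + 0.9·0.8211; P(genus P) ≈ 0.1066, P(genus Q) ≈ 0.0076, P(genus R) ≈ 0.8858
After 'present': normaliser = 0.65·0.1066 + 0.15·0.0076 + 0.9·0.8858; P(genus P) ≈ 0.0799, P(genus Q) ≈ 0.0013, P(genus R) ≈ 0.9188
After 'absent': normaliser = 0.35·0.0799 + 0.85·0.0013 + 0.1·0.9188; P(genus P) ≈ 0.2311, P(genus Q) ≈ 0.0092, P(genus R) ≈ 0.7597

0.231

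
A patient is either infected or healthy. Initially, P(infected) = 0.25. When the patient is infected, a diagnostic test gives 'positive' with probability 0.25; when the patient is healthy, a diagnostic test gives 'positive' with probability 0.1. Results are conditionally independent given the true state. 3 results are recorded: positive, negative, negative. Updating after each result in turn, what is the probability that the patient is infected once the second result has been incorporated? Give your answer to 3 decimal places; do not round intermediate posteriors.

After 'positive': P(infected) = 0.25·0.2500 / (0.25·0.2500 + 0.1·0.7500) ≈ 0.4545
After 'negative': P(infected) = 0.75·0.4545 / (0.75·0.4545 + 0.9·0.5455) ≈ 0.4098

0.410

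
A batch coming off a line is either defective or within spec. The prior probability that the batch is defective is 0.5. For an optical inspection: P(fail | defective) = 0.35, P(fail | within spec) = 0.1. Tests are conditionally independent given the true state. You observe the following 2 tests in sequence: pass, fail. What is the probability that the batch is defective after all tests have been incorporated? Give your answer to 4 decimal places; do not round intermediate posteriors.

0.7165

After 'pass': P(defective) = 0.65·0.5000 / (0.65·0.5000 + 0.9·0.5000) ≈ 0.4194
After 'fail': P(defective) = 0.35·0.4194 / (0.35·0.4194 + 0.1·0.5806) ≈ 0.7165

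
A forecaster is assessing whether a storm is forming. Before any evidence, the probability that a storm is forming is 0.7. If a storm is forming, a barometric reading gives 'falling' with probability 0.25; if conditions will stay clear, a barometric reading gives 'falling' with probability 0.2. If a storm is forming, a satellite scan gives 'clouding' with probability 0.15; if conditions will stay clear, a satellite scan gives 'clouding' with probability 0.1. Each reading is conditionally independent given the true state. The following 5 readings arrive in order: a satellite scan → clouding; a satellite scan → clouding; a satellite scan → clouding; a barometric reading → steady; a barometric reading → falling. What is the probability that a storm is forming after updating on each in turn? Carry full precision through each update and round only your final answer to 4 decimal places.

Each posterior becomes the prior for the next update.
After a satellite scan='clouding': P(storm) = 0.15·0.7000 / (0.15·0.7000 + 0.1·0.3000) ≈ 0.7778
After a satellite scan='clouding': P(storm) = 0.15·0.7778 / (0.15·0.7778 + 0.1·0.2222) ≈ 0.8400
After a satellite scan='clouding': P(storm) = 0.15·0.8400 / (0.15·0.8400 + 0.1·0.1600) ≈ 0.8873
After a barometric reading='steady': P(storm) = 0.75·0.8873 / (0.75·0.8873 + 0.8·0.1127) ≈ 0.8807
After a barometric reading='falling': P(storm) = 0.25·0.8807 / (0.25·0.8807 + 0.2·0.1193) ≈ 0.9022

0.9022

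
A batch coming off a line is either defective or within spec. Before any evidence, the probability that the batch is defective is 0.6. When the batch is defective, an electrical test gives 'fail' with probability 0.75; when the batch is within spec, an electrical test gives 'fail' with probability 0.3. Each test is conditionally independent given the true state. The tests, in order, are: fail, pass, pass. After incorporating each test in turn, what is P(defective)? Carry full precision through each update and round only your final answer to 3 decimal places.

After 'fail': P(defective) = 0.75·0.6000 / (0.75·0.6000 + 0.3·0.4000) ≈ 0.7895
After 'pass': P(defective) = 0.25·0.7895 / (0.25·0.7895 + 0.7·0.2105) ≈ 0.5725
After 'pass': P(defective) = 0.25·0.5725 / (0.25·0.5725 + 0.7·0.4275) ≈ 0.3236

0.324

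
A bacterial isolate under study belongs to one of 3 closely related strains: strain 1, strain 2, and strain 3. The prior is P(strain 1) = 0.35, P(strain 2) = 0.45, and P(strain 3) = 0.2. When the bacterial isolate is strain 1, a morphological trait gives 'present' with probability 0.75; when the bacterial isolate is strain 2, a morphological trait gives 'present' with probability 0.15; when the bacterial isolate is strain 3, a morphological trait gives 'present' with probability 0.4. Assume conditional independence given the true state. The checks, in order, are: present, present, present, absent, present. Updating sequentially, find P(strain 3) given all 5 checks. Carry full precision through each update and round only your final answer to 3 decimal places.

After 'present': normaliser = 0.75·0.3500 + 0.15·0.4500 + 0.4·0.2000; P(strain 1) ≈ 0.6402, P(strain 2) ≈ 0.1646, P(strain 3) ≈ 0.1951
After 'present': normaliser = 0.75·0.6402 + 0.15·0.1646 + 0.4·0.1951; P(strain 1) ≈ 0.8237, P(strain 2) ≈ 0.0424, P(strain 3) ≈ 0.1339
After 'present': normaliser = 0.75·0.8237 + 0.15·0.0424 + 0.4·0.1339; P(strain 1) ≈ 0.9116, P(strain 2) ≈ 0.0094, P(strain 3) ≈ 0.0790
After 'absent': normaliser = 0.25·0.9116 + 0.85·0.0094 + 0.6·0.0790; P(strain 1) ≈ 0.8045, P(strain 2) ≈ 0.0281, P(strain 3) ≈ 0.1674
After 'present': normaliser = 0.75·0.8045 + 0.15·0.0281 + 0.4·0.1674; P(strain 1) ≈ 0.8945, P(strain 2) ≈ 0.0063, P(strain 3) ≈ 0.0993

0.099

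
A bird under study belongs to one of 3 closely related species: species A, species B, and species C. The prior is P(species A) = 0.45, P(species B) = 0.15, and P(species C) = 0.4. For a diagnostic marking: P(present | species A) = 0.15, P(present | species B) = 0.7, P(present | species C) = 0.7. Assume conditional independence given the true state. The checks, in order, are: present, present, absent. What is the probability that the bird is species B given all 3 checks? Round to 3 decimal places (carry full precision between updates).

Each posterior becomes the prior for the next update.
After 'present': normaliser = 0.15·0.4500 + 0.7·0.1500 + 0.7·0.4000; P(species A) ≈ 0.1492, P(species B) ≈ 0.2320, P(species C) ≈ 0.6188
After 'present': normaliser = 0.15·0.1492 + 0.7·0.2320 + 0.7·0.6188; P(species A) ≈ 0.0362, P(species B) ≈ 0.2629, P(species C) ≈ 0.7009
After 'absent': normaliser = 0.85·0.0362 + 0.3·0.2629 + 0.3·0.7009; P(species A) ≈ 0.0962, P(species B) ≈ 0.2465, P(species C) ≈ 0.6573

0.246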